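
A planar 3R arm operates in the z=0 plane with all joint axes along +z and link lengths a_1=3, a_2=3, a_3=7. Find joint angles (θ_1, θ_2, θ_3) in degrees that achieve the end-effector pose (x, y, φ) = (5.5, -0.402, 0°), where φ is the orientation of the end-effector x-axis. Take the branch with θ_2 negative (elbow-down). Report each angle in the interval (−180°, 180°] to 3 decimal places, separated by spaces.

wrist centre = target − a_3·(cos φ, sin φ) = (-1.5000, -0.4020)
cos θ_2 = (2.4116−3²−3²)/(2·3·3) = -0.8660; θ_2 = -149.9996° (elbow-down)
β = atan2(-0.4020,-1.5000) = -164.9973°; ψ = atan2(-1.5000,0.4019) = -74.9998°
θ_1 = β − ψ = -89.9975°
θ_3 = φ − θ_1 − θ_2 = -120.0029° (wrapped to (-180°,180°])

-89.997 -150.000 -120.003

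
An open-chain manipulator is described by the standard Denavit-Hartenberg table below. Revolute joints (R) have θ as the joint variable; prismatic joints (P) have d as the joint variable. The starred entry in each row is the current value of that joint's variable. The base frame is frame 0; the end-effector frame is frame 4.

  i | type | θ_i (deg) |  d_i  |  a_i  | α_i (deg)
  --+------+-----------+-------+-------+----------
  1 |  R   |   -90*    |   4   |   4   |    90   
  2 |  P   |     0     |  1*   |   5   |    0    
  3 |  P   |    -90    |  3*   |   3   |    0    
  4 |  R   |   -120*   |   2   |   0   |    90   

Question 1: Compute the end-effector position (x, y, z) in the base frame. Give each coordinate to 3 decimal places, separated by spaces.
after link 1: o_1 = (0.0000, -4.0000, 4.0000)
after link 2: o_2 = (-1.0000, -9.0000, 4.0000)
after link 3: o_3 = (-4.0000, -9.0000, 1.0000)
after link 4: o_4 = (-6.0000, -9.0000, 1.0000)

-6.000 -9.000 1.000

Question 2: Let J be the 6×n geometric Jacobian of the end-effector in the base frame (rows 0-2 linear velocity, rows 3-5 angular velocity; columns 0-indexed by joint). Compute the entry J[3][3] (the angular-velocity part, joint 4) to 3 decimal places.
axis z_3 = (-1.0000,-0.0000,0.0000); lever o_n−o_3 = (-2.0000,0.0000,0.0000)
cross product → J_v[:, 3] = (-0.0000,0.0000,-0.0000)
J_ω[:, 3] = z_3
entry J[3][3] = -1.0000

-1.000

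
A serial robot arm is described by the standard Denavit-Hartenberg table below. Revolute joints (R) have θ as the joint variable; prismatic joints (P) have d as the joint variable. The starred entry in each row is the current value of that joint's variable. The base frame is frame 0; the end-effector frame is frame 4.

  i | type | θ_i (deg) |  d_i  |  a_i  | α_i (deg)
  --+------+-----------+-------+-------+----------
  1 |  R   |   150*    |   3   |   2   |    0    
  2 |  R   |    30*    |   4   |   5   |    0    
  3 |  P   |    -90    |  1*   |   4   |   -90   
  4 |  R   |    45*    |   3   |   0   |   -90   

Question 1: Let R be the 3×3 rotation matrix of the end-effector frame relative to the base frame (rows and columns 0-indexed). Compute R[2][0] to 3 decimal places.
-0.707

End-effector x-axis (col 0 of R) = (-0.0000,0.7071,-0.7071)
R[2][0] = -0.7071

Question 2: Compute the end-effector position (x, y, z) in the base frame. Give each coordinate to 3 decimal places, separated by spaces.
-9.732 5.000 8.000

after link 1: o_1 = (-1.7321, 1.0000, 3.0000)
after link 2: o_2 = (-6.7321, 1.0000, 7.0000)
after link 3: o_3 = (-6.7321, 5.0000, 8.0000)
after link 4: o_4 = (-9.7321, 5.0000, 8.0000)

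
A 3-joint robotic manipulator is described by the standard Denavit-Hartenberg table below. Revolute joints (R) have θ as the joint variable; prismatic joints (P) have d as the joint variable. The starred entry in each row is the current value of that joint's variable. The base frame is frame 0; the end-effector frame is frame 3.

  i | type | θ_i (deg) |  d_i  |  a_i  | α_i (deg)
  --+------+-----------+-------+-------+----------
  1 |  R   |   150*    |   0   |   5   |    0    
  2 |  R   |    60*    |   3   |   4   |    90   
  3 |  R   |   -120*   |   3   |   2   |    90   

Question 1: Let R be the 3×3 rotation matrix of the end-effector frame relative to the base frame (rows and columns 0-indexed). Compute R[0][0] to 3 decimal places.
End-effector x-axis (col 0 of R) = (0.4330,0.2500,-0.8660)
R[0][0] = 0.4330

0.433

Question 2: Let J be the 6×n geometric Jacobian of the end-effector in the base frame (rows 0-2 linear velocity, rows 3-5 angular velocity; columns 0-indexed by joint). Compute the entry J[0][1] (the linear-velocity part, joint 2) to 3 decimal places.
axis z_1 = (0.0000,0.0000,1.0000); lever o_n−o_1 = (-4.0981,1.0981,1.2679)
cross product → J_v[:, 1] = (-1.0981,-4.0981,0.0000)
J_ω[:, 1] = z_1
entry J[0][1] = -1.0981

-1.098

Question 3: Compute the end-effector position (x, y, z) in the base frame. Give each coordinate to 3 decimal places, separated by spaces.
-8.428 3.598 1.268

after link 1: o_1 = (-4.3301, 2.5000, 0.0000)
after link 2: o_2 = (-7.7942, 0.5000, 3.0000)
after link 3: o_3 = (-8.4282, 3.5981, 1.2679)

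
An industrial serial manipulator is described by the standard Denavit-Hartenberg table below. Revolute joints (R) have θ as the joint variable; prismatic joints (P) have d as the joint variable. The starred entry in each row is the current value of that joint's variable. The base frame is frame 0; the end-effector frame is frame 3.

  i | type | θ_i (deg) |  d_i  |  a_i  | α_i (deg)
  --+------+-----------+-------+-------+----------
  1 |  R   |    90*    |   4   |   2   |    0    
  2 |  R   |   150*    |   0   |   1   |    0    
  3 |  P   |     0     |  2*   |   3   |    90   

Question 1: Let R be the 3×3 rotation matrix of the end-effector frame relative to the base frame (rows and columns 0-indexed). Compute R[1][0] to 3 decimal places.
-0.866

End-effector x-axis (col 0 of R) = (-0.5000,-0.8660,0.0000)
R[1][0] = -0.8660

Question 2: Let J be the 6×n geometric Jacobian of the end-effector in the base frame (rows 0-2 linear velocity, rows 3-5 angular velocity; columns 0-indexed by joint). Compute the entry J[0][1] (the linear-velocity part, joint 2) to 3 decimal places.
axis z_1 = (0.0000,0.0000,1.0000); lever o_n−o_1 = (-2.0000,-3.4641,2.0000)
cross product → J_v[:, 1] = (3.4641,-2.0000,0.0000)
J_ω[:, 1] = z_1
entry J[0][1] = 3.4641

3.464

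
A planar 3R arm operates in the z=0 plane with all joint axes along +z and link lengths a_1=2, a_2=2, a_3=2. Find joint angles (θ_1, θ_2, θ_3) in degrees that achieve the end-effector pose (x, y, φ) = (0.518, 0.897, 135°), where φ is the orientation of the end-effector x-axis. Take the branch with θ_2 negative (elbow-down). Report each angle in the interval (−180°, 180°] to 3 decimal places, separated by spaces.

wrist centre = target − a_3·(cos φ, sin φ) = (1.9322, -0.5172)
cos θ_2 = (4.0010−2²−2²)/(2·2·2) = -0.4999; θ_2 = -119.9921° (elbow-down)
β = atan2(-0.5172,1.9322) = -14.9856°; ψ = atan2(-1.7322,1.0002) = -59.9960°
θ_1 = β − ψ = 45.0105°
θ_3 = φ − θ_1 − θ_2 = -150.0184° (wrapped to (-180°,180°])

45.010 -119.992 -150.018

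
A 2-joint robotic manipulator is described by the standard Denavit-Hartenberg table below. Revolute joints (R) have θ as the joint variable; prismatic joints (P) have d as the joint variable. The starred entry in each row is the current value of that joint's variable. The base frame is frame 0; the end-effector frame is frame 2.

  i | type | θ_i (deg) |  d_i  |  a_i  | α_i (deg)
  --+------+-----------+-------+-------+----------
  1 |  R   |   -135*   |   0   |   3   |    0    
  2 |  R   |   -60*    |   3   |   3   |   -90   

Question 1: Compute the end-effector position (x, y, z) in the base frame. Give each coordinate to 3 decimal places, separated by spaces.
-5.019 -1.345 3.000

after link 1: o_1 = (-2.1213, -2.1213, 0.0000)
after link 2: o_2 = (-5.0191, -1.3449, 3.0000)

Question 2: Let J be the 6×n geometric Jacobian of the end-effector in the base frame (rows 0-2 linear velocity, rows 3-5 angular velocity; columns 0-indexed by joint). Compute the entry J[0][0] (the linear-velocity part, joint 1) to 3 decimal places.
axis z_0 = ẑ; lever o_n−o_0 = (-5.0191,-1.3449,3.0000)
cross product → J_v[:, 0] = (1.3449,-5.0191,0.0000)
J_ω[:, 0] = z_0
entry J[0][0] = 1.3449

1.345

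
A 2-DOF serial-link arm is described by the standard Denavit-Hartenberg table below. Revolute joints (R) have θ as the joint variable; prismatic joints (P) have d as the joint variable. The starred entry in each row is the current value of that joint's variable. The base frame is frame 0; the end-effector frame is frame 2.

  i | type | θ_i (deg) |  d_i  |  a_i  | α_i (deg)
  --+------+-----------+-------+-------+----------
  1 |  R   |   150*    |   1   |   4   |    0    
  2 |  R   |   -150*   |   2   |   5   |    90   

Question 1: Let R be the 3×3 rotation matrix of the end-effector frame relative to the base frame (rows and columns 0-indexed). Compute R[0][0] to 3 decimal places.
End-effector x-axis (col 0 of R) = (1.0000,0.0000,0.0000)
R[0][0] = 1.0000

1.000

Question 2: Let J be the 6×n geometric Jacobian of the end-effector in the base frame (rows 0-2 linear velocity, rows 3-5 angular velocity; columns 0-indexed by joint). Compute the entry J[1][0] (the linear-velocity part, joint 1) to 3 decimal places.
axis z_0 = ẑ; lever o_n−o_0 = (1.5359,2.0000,3.0000)
cross product → J_v[:, 0] = (-2.0000,1.5359,0.0000)
J_ω[:, 0] = z_0
entry J[1][0] = 1.5359

1.536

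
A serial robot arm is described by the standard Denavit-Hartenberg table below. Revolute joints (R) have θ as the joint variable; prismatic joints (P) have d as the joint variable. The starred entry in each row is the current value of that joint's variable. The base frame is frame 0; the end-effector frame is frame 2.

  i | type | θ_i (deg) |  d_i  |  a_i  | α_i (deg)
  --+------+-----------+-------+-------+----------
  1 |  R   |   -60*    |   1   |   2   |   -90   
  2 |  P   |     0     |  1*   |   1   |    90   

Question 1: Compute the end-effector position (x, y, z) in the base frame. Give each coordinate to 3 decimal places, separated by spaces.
after link 1: o_1 = (1.0000, -1.7321, 1.0000)
after link 2: o_2 = (2.3660, -2.0981, 1.0000)

2.366 -2.098 1.000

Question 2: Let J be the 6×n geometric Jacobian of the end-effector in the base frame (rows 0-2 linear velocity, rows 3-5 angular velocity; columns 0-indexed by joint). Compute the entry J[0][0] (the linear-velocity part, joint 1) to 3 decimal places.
axis z_0 = ẑ; lever o_n−o_0 = (2.3660,-2.0981,1.0000)
cross product → J_v[:, 0] = (2.0981,2.3660,-0.0000)
J_ω[:, 0] = z_0
entry J[0][0] = 2.0981

2.098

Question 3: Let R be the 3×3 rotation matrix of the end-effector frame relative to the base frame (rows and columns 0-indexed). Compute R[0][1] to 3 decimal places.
0.866

End-effector y-axis (col 1 of R) = (0.8660,0.5000,0.0000)
R[0][1] = 0.8660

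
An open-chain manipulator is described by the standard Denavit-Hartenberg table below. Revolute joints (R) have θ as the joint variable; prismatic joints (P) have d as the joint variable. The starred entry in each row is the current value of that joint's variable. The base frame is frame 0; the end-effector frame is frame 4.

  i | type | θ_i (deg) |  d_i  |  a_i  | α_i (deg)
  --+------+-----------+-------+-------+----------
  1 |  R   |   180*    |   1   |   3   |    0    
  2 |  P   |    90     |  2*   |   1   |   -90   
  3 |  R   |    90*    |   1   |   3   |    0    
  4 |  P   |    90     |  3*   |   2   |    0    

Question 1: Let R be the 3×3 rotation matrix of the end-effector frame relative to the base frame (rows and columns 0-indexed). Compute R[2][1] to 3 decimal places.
End-effector y-axis (col 1 of R) = (-0.0000,0.0000,1.0000)
R[2][1] = 1.0000

1.000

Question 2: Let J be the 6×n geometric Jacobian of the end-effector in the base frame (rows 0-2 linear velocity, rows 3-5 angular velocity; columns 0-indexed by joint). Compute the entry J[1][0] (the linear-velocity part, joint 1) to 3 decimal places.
axis z_0 = ẑ; lever o_n−o_0 = (1.0000,1.0000,-0.0000)
cross product → J_v[:, 0] = (-1.0000,1.0000,0.0000)
J_ω[:, 0] = z_0
entry J[1][0] = 1.0000

1.000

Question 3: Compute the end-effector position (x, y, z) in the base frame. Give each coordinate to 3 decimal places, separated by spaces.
1.000 1.000 -0.000

after link 1: o_1 = (-3.0000, 0.0000, 1.0000)
after link 2: o_2 = (-3.0000, -1.0000, 3.0000)
after link 3: o_3 = (-2.0000, -1.0000, 0.0000)
after link 4: o_4 = (1.0000, 1.0000, -0.0000)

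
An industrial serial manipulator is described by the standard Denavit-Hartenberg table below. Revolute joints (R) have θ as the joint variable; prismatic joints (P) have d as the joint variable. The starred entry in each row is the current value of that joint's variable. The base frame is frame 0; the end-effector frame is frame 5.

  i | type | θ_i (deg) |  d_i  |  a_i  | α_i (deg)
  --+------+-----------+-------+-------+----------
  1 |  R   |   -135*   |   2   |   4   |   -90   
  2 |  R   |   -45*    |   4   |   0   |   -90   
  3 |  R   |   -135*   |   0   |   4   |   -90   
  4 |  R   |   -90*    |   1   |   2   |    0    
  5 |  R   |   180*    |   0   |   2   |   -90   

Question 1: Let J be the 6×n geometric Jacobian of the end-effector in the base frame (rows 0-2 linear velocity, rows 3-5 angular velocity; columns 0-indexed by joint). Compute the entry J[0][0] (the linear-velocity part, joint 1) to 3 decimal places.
7.096

axis z_0 = ẑ; lever o_n−o_0 = (3.5607,-7.0962,0.5000)
cross product → J_v[:, 0] = (7.0962,3.5607,-0.0000)
J_ω[:, 0] = z_0
entry J[0][0] = 7.0962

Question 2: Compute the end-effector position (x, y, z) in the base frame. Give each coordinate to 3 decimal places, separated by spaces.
3.561 -7.096 0.500

after link 1: o_1 = (-2.8284, -2.8284, 2.0000)
after link 2: o_2 = (0.0000, -5.6569, 2.0000)
after link 3: o_3 = (3.4142, -6.2426, 0.0000)
after link 4: o_4 = (2.5607, -8.0962, -0.9142)
after link 5: o_5 = (3.5607, -7.0962, 0.5000)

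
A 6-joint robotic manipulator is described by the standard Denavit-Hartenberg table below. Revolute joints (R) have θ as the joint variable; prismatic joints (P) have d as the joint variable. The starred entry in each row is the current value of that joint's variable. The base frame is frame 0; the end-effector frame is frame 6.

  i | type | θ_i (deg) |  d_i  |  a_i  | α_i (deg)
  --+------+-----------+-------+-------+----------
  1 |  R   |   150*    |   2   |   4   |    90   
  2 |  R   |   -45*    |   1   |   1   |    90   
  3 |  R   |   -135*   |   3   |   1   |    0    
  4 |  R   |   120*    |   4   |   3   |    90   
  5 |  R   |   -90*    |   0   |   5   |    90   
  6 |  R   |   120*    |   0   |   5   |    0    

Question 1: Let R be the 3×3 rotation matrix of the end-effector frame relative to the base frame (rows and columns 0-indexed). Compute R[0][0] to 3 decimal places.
0.025

End-effector x-axis (col 0 of R) = (0.0252,-0.9805,-0.1951)
R[0][0] = 0.0252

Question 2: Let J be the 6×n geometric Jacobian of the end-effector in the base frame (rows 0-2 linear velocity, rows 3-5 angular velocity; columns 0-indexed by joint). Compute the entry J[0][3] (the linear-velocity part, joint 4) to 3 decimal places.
axis z_3 = (0.6124,-0.3536,-0.7071); lever o_n−o_3 = (-2.6492,-4.1967,-2.3172)
cross product → J_v[:, 3] = (-2.1482,3.2923,-3.5066)
J_ω[:, 3] = z_3
entry J[0][3] = -2.1482

-2.148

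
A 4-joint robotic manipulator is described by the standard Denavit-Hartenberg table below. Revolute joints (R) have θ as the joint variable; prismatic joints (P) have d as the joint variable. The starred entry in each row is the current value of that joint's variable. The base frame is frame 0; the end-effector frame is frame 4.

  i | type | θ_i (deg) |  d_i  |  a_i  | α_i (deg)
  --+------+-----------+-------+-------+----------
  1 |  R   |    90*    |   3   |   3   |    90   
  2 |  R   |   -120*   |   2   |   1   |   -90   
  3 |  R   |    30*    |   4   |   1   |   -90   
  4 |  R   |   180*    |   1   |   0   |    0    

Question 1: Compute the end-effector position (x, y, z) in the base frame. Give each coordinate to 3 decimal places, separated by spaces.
0.634 5.781 -0.183

after link 1: o_1 = (0.0000, 3.0000, 3.0000)
after link 2: o_2 = (2.0000, 2.5000, 2.1340)
after link 3: o_3 = (1.5000, 5.5311, -0.6160)
after link 4: o_4 = (0.6340, 5.7811, -0.1830)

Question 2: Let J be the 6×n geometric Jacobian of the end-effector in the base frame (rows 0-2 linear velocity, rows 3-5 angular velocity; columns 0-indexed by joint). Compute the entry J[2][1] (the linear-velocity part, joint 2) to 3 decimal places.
axis z_1 = (1.0000,-0.0000,0.0000); lever o_n−o_1 = (0.6340,2.7811,-3.1830)
cross product → J_v[:, 1] = (0.0000,3.1830,2.7811)
J_ω[:, 1] = z_1
entry J[2][1] = 2.7811

2.781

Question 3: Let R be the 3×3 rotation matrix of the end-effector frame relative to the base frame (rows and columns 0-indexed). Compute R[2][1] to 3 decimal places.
-0.500

End-effector y-axis (col 1 of R) = (0.0000,0.8660,-0.5000)
R[2][1] = -0.5000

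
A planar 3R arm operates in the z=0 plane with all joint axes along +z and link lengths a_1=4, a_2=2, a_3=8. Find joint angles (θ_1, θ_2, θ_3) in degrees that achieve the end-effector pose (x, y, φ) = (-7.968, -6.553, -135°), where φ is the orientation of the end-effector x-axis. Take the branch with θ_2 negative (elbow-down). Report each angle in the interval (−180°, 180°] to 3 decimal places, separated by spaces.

-135.009 -149.994 150.003

wrist centre = target − a_3·(cos φ, sin φ) = (-2.3111, -0.8961)
cos θ_2 = (6.1445−4²−2²)/(2·4·2) = -0.8660; θ_2 = -149.9937° (elbow-down)
β = atan2(-0.8961,-2.3111) = -158.8062°; ψ = atan2(-1.0002,2.2681) = -23.7970°
θ_1 = β − ψ = -135.0092°
θ_3 = φ − θ_1 − θ_2 = 150.0030° (wrapped to (-180°,180°])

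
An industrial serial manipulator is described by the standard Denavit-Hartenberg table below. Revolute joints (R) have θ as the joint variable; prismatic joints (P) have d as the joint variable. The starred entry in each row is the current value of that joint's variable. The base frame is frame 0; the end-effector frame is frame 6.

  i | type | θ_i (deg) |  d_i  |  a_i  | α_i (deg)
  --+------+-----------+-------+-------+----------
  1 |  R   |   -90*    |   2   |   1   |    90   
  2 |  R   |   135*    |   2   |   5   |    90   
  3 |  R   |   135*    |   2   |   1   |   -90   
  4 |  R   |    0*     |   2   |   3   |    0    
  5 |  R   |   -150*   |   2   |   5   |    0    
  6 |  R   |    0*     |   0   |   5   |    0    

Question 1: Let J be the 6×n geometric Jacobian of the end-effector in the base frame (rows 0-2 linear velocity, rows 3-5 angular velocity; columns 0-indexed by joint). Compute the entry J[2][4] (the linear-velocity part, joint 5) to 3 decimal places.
3.624

axis z_4 = (0.7071,-0.5000,-0.5000); lever o_n−o_4 = (7.5379,-0.2054,6.8657)
cross product → J_v[:, 4] = (-3.5355,-8.6237,3.6237)
J_ω[:, 4] = z_4
entry J[2][4] = 3.6237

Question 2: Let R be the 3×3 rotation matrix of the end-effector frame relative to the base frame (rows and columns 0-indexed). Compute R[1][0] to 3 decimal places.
0.079

End-effector x-axis (col 0 of R) = (0.6124,0.0795,0.7866)
R[1][0] = 0.0795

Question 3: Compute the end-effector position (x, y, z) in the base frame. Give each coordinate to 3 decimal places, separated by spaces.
after link 1: o_1 = (0.0000, -1.0000, 2.0000)
after link 2: o_2 = (-2.0000, 2.5355, 5.5355)
after link 3: o_3 = (-2.7071, 0.6213, 6.4497)
after link 4: o_4 = (-3.4142, -1.8787, 3.9497)
after link 5: o_5 = (1.0619, -2.4814, 6.8826)
after link 6: o_6 = (4.1237, -2.0841, 10.8154)

4.124 -2.084 10.815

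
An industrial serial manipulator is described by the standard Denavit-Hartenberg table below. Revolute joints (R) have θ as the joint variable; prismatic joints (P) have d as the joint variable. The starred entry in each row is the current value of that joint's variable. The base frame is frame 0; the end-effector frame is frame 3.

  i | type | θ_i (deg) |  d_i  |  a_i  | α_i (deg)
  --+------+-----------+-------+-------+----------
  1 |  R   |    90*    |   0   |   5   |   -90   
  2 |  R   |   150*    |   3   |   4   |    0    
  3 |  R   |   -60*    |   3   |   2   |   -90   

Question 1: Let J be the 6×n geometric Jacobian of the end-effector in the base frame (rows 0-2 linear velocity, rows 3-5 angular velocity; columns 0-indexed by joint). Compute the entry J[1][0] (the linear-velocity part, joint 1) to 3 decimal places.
-6.000

axis z_0 = ẑ; lever o_n−o_0 = (-6.0000,1.5359,-4.0000)
cross product → J_v[:, 0] = (-1.5359,-6.0000,0.0000)
J_ω[:, 0] = z_0
entry J[1][0] = -6.0000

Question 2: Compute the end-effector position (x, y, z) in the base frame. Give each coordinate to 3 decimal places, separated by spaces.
-6.000 1.536 -4.000

after link 1: o_1 = (0.0000, 5.0000, 0.0000)
after link 2: o_2 = (-3.0000, 1.5359, -2.0000)
after link 3: o_3 = (-6.0000, 1.5359, -4.0000)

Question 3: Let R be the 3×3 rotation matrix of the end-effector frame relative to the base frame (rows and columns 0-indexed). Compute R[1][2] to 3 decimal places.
-1.000

End-effector z-axis (col 2 of R) = (-0.0000,-1.0000,0.0000)
R[1][2] = -1.0000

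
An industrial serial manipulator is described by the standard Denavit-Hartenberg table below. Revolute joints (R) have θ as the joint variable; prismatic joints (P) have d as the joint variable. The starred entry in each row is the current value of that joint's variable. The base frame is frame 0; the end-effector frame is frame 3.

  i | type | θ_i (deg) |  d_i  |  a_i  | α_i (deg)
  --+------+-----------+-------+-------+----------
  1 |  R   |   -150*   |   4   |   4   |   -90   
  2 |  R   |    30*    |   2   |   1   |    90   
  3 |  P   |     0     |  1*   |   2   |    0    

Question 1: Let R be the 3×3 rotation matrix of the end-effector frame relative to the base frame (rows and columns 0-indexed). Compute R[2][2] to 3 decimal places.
End-effector z-axis (col 2 of R) = (-0.4330,-0.2500,0.8660)
R[2][2] = 0.8660

0.866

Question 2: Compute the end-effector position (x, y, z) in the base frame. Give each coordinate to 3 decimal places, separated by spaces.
after link 1: o_1 = (-3.4641, -2.0000, 4.0000)
after link 2: o_2 = (-3.2141, -4.1651, 3.5000)
after link 3: o_3 = (-5.1471, -5.2811, 3.3660)

-5.147 -5.281 3.366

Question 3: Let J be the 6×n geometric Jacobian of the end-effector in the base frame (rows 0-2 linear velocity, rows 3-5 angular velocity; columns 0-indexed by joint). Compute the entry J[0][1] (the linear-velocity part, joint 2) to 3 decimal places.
0.549

axis z_1 = (0.5000,-0.8660,0.0000); lever o_n−o_1 = (-1.6830,-3.2811,-0.6340)
cross product → J_v[:, 1] = (0.5490,0.3170,-3.0981)
J_ω[:, 1] = z_1
entry J[0][1] = 0.5490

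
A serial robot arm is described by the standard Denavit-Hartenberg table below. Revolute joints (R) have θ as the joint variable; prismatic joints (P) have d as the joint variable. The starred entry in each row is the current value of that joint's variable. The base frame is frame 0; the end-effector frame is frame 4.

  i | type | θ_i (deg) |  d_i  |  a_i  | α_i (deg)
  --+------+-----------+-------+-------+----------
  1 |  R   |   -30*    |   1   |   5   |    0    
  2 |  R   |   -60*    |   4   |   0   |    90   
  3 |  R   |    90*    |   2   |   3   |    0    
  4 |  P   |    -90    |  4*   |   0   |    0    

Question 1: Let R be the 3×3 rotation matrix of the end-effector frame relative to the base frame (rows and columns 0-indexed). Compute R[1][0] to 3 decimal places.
End-effector x-axis (col 0 of R) = (0.0000,-1.0000,0.0000)
R[1][0] = -1.0000

-1.000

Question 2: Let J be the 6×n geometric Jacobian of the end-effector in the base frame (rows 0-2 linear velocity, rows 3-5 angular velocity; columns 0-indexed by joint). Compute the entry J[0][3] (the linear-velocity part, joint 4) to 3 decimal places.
prismatic axis z_3 = (-1.0000,-0.0000,0.0000)
J_v[:, 3] = z_3; J_ω[:, 3] = (0,0,0)
entry J[0][3] = -1.0000

-1.000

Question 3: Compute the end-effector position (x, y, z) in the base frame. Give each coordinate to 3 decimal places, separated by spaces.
-1.670 -2.500 8.000

after link 1: o_1 = (4.3301, -2.5000, 1.0000)
after link 2: o_2 = (4.3301, -2.5000, 5.0000)
after link 3: o_3 = (2.3301, -2.5000, 8.0000)
after link 4: o_4 = (-1.6699, -2.5000, 8.0000)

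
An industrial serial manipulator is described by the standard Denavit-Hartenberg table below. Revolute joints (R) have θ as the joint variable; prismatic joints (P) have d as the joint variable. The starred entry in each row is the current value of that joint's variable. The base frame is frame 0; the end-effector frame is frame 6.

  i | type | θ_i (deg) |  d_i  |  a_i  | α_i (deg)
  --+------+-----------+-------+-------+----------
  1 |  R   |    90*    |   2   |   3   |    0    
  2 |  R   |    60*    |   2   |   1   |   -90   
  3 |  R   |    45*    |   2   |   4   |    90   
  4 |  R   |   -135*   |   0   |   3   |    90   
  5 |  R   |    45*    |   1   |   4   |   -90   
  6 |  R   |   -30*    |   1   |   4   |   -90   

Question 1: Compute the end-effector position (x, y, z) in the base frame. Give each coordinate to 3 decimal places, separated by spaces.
-1.787 5.455 10.689

after link 1: o_1 = (0.0000, 3.0000, 2.0000)
after link 2: o_2 = (-0.8660, 3.5000, 4.0000)
after link 3: o_3 = (-4.3155, 3.1822, 1.1716)
after link 4: o_4 = (-1.9558, 4.2693, 2.6716)
after link 5: o_5 = (-1.3837, 5.4319, 6.5858)
after link 6: o_6 = (-1.7873, 5.4545, 10.6890)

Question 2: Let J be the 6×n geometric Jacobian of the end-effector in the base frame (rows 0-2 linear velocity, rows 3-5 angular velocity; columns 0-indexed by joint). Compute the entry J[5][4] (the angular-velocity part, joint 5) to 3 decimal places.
axis z_4 = (0.0795,-0.8624,0.5000); lever o_n−o_4 = (0.1686,1.1852,8.0175)
cross product → J_v[:, 4] = (-7.5067,-0.5528,0.2395)
J_ω[:, 4] = z_4
entry J[5][4] = 0.5000

0.500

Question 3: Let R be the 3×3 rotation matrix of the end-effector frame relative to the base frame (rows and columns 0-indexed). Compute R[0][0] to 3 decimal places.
End-effector x-axis (col 0 of R) = (0.1464,0.0072,0.9892)
R[0][0] = 0.1464

0.146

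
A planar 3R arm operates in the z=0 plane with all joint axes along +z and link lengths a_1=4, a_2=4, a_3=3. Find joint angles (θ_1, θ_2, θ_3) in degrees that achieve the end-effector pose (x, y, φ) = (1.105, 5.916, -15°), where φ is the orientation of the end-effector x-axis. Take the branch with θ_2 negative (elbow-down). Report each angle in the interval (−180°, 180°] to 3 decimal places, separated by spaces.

134.993 -59.994 -89.999

wrist centre = target − a_3·(cos φ, sin φ) = (-1.7928, 6.6925)
cos θ_2 = (48.0030−4²−4²)/(2·4·4) = 0.5001; θ_2 = -59.9937° (elbow-down)
β = atan2(6.6925,-1.7928) = 104.9963°; ψ = atan2(-3.4639,6.0004) = -29.9969°
θ_1 = β − ψ = 134.9932°
θ_3 = φ − θ_1 − θ_2 = -89.9995° (wrapped to (-180°,180°])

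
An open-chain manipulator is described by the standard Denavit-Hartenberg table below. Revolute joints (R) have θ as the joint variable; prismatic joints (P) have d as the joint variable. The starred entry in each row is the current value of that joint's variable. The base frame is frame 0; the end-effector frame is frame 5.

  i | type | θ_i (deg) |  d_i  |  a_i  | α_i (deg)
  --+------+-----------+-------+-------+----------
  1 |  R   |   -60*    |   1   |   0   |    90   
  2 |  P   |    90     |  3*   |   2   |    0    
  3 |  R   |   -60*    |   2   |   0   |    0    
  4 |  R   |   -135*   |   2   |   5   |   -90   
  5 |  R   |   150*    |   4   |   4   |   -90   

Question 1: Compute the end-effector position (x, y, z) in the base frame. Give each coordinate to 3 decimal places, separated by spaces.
after link 1: o_1 = (0.0000, 0.0000, 1.0000)
after link 2: o_2 = (-2.5981, -1.5000, 3.0000)
after link 3: o_3 = (-4.3301, -2.5000, 3.0000)
after link 4: o_4 = (-6.7092, -2.3793, -1.8296)
after link 5: o_5 = (-2.5970, -5.5018, 0.4812)

-2.597 -5.502 0.481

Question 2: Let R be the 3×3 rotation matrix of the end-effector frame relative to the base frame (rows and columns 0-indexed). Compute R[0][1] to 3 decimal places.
End-effector y-axis (col 1 of R) = (-0.4830,0.8365,0.2588)
R[0][1] = -0.4830

-0.483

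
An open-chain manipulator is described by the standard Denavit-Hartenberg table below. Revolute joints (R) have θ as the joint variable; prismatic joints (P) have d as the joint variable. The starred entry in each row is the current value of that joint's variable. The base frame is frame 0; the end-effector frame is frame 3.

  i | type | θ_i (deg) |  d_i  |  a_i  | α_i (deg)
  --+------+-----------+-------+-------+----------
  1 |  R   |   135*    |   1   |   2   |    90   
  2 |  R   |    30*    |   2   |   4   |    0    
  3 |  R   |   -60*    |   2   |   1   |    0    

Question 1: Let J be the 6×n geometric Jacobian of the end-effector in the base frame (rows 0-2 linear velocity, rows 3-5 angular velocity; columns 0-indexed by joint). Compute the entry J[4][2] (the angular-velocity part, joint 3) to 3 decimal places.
axis z_2 = (0.7071,0.7071,0.0000); lever o_n−o_2 = (0.8018,2.0266,-0.5000)
cross product → J_v[:, 2] = (-0.3536,0.3536,0.8660)
J_ω[:, 2] = z_2
entry J[4][2] = 0.7071

0.707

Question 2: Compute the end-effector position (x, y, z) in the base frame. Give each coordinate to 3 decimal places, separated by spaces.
after link 1: o_1 = (-1.4142, 1.4142, 1.0000)
after link 2: o_2 = (-2.4495, 5.2779, 3.0000)
after link 3: o_3 = (-1.6476, 7.3045, 2.5000)

-1.648 7.305 2.500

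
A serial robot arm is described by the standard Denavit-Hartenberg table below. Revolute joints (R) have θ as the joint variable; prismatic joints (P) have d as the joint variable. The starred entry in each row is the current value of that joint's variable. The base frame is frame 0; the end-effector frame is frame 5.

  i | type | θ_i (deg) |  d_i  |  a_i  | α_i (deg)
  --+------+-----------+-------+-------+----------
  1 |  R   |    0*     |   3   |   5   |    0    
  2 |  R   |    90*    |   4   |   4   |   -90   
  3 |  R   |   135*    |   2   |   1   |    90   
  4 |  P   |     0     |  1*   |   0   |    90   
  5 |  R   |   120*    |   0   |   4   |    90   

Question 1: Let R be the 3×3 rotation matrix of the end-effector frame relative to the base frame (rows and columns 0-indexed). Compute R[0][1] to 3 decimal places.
End-effector y-axis (col 1 of R) = (1.0000,0.0000,-0.0000)
R[0][1] = 1.0000

1.000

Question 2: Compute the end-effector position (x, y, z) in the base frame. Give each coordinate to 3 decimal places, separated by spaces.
after link 1: o_1 = (5.0000, 0.0000, 3.0000)
after link 2: o_2 = (5.0000, 4.0000, 7.0000)
after link 3: o_3 = (3.0000, 3.2929, 6.2929)
after link 4: o_4 = (3.0000, 4.0000, 5.5858)
after link 5: o_5 = (3.0000, 7.8637, 4.5505)

3.000 7.864 4.551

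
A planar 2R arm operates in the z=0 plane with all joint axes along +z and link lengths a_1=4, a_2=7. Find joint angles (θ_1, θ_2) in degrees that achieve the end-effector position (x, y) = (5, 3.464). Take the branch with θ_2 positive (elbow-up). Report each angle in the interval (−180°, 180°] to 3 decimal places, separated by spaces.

-50.572 120.001

cos θ_2 = (36.9993−4²−7²)/(2·4·7) = -0.5000; θ_2 = 120.0008° (elbow-up)
β = atan2(3.4640,5.0000) = 34.7142°; ψ = atan2(6.0621,0.4999) = 85.2858°
θ_1 = β − ψ = -50.5716°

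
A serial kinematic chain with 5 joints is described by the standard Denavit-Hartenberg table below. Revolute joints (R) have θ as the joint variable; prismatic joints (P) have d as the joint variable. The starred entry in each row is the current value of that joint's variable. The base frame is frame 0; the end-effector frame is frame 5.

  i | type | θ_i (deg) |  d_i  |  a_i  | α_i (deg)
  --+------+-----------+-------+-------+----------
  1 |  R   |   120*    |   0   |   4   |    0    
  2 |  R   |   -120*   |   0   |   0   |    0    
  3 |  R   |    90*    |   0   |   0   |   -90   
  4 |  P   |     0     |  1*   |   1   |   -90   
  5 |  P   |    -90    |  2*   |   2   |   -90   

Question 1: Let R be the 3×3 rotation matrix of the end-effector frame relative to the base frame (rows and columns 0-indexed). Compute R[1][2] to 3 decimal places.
End-effector z-axis (col 2 of R) = (0.0000,1.0000,-0.0000)
R[1][2] = 1.0000

1.000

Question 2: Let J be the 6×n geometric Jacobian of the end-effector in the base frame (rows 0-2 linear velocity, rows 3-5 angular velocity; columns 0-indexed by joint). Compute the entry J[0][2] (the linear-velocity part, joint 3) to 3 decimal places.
-1.000

axis z_2 = (0.0000,0.0000,1.0000); lever o_n−o_2 = (-3.0000,1.0000,-2.0000)
cross product → J_v[:, 2] = (-1.0000,-3.0000,0.0000)
J_ω[:, 2] = z_2
entry J[0][2] = -1.0000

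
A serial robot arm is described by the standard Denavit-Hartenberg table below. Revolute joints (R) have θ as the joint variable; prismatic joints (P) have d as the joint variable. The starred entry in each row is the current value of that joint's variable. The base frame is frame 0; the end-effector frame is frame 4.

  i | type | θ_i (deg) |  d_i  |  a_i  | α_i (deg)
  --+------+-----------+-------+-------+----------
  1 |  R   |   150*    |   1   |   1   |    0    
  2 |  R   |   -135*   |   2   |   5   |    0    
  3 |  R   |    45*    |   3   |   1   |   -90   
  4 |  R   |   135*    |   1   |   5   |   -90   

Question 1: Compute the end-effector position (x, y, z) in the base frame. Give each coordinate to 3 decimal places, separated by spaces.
after link 1: o_1 = (-0.8660, 0.5000, 1.0000)
after link 2: o_2 = (3.9636, 1.7941, 3.0000)
after link 3: o_3 = (4.4636, 2.6601, 6.0000)
after link 4: o_4 = (1.8298, 0.0983, 2.4645)

1.830 0.098 2.464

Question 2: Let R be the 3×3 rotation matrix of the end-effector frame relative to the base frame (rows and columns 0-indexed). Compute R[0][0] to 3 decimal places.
-0.354

End-effector x-axis (col 0 of R) = (-0.3536,-0.6124,-0.7071)
R[0][0] = -0.3536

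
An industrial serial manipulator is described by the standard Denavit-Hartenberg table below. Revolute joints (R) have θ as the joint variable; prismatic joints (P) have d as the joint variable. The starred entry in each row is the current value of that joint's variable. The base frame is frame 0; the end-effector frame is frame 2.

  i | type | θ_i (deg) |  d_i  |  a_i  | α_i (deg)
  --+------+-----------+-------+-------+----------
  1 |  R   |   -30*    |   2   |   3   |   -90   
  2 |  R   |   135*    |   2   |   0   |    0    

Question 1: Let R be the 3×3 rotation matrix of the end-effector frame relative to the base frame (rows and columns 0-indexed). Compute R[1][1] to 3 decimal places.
End-effector y-axis (col 1 of R) = (-0.6124,0.3536,0.7071)
R[1][1] = 0.3536

0.354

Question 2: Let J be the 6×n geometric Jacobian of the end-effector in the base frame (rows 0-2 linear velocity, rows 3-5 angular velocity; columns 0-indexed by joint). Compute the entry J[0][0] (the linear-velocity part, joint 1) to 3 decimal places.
-0.232

axis z_0 = ẑ; lever o_n−o_0 = (3.5981,0.2321,2.0000)
cross product → J_v[:, 0] = (-0.2321,3.5981,0.0000)
J_ω[:, 0] = z_0
entry J[0][0] = -0.2321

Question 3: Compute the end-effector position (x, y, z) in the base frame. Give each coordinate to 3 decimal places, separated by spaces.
3.598 0.232 2.000

after link 1: o_1 = (2.5981, -1.5000, 2.0000)
after link 2: o_2 = (3.5981, 0.2321, 2.0000)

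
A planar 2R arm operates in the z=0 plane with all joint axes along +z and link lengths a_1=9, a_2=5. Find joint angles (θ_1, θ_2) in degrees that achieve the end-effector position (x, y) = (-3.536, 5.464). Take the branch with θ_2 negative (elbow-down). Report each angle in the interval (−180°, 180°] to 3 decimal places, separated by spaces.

cos θ_2 = (42.3586−9²−5²)/(2·9·5) = -0.7071; θ_2 = -135.0016° (elbow-down)
β = atan2(5.4640,-3.5360) = 122.9087°; ψ = atan2(-3.5354,5.4644) = -32.9028°
θ_1 = β − ψ = 155.8115°

155.812 -135.002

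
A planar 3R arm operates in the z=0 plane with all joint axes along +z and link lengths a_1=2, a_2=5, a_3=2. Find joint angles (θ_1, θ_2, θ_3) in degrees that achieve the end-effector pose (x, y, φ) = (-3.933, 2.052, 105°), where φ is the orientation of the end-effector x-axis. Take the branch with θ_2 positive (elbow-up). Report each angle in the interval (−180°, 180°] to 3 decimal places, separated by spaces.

wrist centre = target − a_3·(cos φ, sin φ) = (-3.4154, 0.1201)
cos θ_2 = (11.6791−2²−5²)/(2·2·5) = -0.8660; θ_2 = 150.0021° (elbow-up)
β = atan2(0.1201,-3.4154) = 177.9852°; ψ = atan2(2.4998,-2.3302) = 132.9886°
θ_1 = β − ψ = 44.9966°
θ_3 = φ − θ_1 − θ_2 = -89.9986° (wrapped to (-180°,180°])

44.997 150.002 -89.999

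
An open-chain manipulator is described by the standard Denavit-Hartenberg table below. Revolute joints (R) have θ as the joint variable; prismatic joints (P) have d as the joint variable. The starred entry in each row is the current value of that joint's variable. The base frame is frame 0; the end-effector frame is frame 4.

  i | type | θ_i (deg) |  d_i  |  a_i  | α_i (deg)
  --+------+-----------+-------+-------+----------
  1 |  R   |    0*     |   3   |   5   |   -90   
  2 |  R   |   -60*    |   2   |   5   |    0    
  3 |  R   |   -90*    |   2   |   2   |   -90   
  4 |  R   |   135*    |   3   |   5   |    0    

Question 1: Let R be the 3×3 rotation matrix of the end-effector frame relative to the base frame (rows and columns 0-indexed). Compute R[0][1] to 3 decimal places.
End-effector y-axis (col 1 of R) = (0.6124,0.7071,-0.3536)
R[0][1] = 0.6124

0.612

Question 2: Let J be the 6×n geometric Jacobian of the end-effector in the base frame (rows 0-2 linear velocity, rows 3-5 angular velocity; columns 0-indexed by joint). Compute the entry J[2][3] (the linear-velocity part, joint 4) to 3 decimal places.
axis z_3 = (0.5000,0.0000,0.8660); lever o_n−o_3 = (4.5619,-3.5355,0.8303)
cross product → J_v[:, 3] = (3.0619,3.5355,-1.7678)
J_ω[:, 3] = z_3
entry J[2][3] = -1.7678

-1.768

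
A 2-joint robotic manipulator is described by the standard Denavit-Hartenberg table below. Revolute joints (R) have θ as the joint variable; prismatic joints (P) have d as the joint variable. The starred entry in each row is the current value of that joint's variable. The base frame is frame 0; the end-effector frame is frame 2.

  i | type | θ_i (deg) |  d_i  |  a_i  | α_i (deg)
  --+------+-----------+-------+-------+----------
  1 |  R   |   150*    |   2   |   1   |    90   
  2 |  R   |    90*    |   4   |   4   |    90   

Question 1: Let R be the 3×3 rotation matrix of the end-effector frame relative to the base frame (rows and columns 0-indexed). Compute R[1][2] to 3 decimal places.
0.500

End-effector z-axis (col 2 of R) = (-0.8660,0.5000,-0.0000)
R[1][2] = 0.5000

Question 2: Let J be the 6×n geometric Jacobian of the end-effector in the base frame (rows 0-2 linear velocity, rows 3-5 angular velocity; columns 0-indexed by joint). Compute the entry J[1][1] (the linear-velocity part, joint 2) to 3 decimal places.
axis z_1 = (0.5000,0.8660,0.0000); lever o_n−o_1 = (2.0000,3.4641,4.0000)
cross product → J_v[:, 1] = (3.4641,-2.0000,0.0000)
J_ω[:, 1] = z_1
entry J[1][1] = -2.0000

-2.000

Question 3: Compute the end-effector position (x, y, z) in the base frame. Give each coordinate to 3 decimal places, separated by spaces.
after link 1: o_1 = (-0.8660, 0.5000, 2.0000)
after link 2: o_2 = (1.1340, 3.9641, 6.0000)

1.134 3.964 6.000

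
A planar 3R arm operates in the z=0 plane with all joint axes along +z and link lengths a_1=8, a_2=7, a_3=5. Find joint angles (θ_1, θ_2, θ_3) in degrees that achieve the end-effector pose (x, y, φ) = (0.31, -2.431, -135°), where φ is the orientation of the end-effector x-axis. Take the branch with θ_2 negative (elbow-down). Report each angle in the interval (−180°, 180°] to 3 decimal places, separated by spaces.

77.054 -149.997 -62.057

wrist centre = target − a_3·(cos φ, sin φ) = (3.8455, 1.1045)
cos θ_2 = (16.0081−8²−7²)/(2·8·7) = -0.8660; θ_2 = -149.9970° (elbow-down)
β = atan2(1.1045,3.8455) = 16.0254°; ψ = atan2(-3.5003,1.9380) = -61.0282°
θ_1 = β − ψ = 77.0536°
θ_3 = φ − θ_1 − θ_2 = -62.0566° (wrapped to (-180°,180°])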